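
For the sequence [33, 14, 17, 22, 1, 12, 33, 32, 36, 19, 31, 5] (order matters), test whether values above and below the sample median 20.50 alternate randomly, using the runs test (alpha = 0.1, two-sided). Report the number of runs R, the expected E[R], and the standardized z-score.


Step 1: Compute median = 20.50; label A = above, B = below.
Labels in order: ABBABBAAABAB  (n_A = 6, n_B = 6)
Step 2: Count runs R = 8.
Step 3: Under H0 (random ordering), E[R] = 2*n_A*n_B/(n_A+n_B) + 1 = 2*6*6/12 + 1 = 7.0000.
        Var[R] = 2*n_A*n_B*(2*n_A*n_B - n_A - n_B) / ((n_A+n_B)^2 * (n_A+n_B-1)) = 4320/1584 = 2.7273.
        SD[R] = 1.6514.
Step 4: Continuity-corrected z = (R - 0.5 - E[R]) / SD[R] = (8 - 0.5 - 7.0000) / 1.6514 = 0.3028.
Step 5: Two-sided p-value via normal approximation = 2*(1 - Phi(|z|)) = 0.762069.
Step 6: alpha = 0.1. fail to reject H0.

R = 8, z = 0.3028, p = 0.762069, fail to reject H0.


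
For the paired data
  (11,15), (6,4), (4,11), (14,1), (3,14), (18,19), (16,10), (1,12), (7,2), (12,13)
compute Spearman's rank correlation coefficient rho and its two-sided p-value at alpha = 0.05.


Step 1: Rank x and y separately (midranks; no ties here).
rank(x): 11->6, 6->4, 4->3, 14->8, 3->2, 18->10, 16->9, 1->1, 7->5, 12->7
rank(y): 15->9, 4->3, 11->5, 1->1, 14->8, 19->10, 10->4, 12->6, 2->2, 13->7
Step 2: d_i = R_x(i) - R_y(i); compute d_i^2.
  (6-9)^2=9, (4-3)^2=1, (3-5)^2=4, (8-1)^2=49, (2-8)^2=36, (10-10)^2=0, (9-4)^2=25, (1-6)^2=25, (5-2)^2=9, (7-7)^2=0
sum(d^2) = 158.
Step 3: rho = 1 - 6*158 / (10*(10^2 - 1)) = 1 - 948/990 = 0.042424.
Step 4: Under H0, t = rho * sqrt((n-2)/(1-rho^2)) = 0.1201 ~ t(8).
Step 5: Two-sided p-value from the t-distribution with 8 df = 0.907364.
Step 6: alpha = 0.05. fail to reject H0.

rho = 0.0424, p = 0.907364, fail to reject H0 at alpha = 0.05.


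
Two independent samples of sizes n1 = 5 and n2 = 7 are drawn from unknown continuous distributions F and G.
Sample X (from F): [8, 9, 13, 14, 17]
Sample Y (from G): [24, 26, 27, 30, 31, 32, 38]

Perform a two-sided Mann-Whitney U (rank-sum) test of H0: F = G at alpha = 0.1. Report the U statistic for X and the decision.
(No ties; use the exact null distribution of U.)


Step 1: Combine and sort all 12 observations; assign midranks.
sorted (value, group): (8,X), (9,X), (13,X), (14,X), (17,X), (24,Y), (26,Y), (27,Y), (30,Y), (31,Y), (32,Y), (38,Y)
ranks: 8->1, 9->2, 13->3, 14->4, 17->5, 24->6, 26->7, 27->8, 30->9, 31->10, 32->11, 38->12
Step 2: Rank sum for X: R1 = 1 + 2 + 3 + 4 + 5 = 15.
Step 3: U_X = R1 - n1(n1+1)/2 = 15 - 5*6/2 = 15 - 15 = 0.
       U_Y = n1*n2 - U_X = 35 - 0 = 35.
Step 4: No ties, so the exact null distribution of U (based on enumerating the C(12,5) = 792 equally likely rank assignments) gives the two-sided p-value.
Step 5: p-value = 0.002525; compare to alpha = 0.1. reject H0.

U_X = 0, p = 0.002525, reject H0 at alpha = 0.1.


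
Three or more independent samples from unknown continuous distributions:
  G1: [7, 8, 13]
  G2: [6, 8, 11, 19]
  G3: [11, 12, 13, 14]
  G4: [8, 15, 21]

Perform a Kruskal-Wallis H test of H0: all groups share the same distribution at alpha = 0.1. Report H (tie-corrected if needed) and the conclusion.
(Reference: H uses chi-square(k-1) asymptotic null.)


Step 1: Combine all N = 14 observations and assign midranks.
sorted (value, group, rank): (6,G2,1), (7,G1,2), (8,G1,4), (8,G2,4), (8,G4,4), (11,G2,6.5), (11,G3,6.5), (12,G3,8), (13,G1,9.5), (13,G3,9.5), (14,G3,11), (15,G4,12), (19,G2,13), (21,G4,14)
Step 2: Sum ranks within each group.
R_1 = 15.5 (n_1 = 3)
R_2 = 24.5 (n_2 = 4)
R_3 = 35 (n_3 = 4)
R_4 = 30 (n_4 = 3)
Step 3: H = 12/(N(N+1)) * sum(R_i^2/n_i) - 3(N+1)
     = 12/(14*15) * (15.5^2/3 + 24.5^2/4 + 35^2/4 + 30^2/3) - 3*15
     = 0.057143 * 836.396 - 45
     = 2.794048.
Step 4: Ties present; correction factor C = 1 - 36/(14^3 - 14) = 0.986813. Corrected H = 2.794048 / 0.986813 = 2.831385.
Step 5: Under H0, H ~ chi^2(3); p-value = 0.418359.
Step 6: alpha = 0.1. fail to reject H0.

H = 2.8314, df = 3, p = 0.418359, fail to reject H0.


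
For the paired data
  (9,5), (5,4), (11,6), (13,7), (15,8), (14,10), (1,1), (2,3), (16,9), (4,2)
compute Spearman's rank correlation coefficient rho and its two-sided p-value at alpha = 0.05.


Step 1: Rank x and y separately (midranks; no ties here).
rank(x): 9->5, 5->4, 11->6, 13->7, 15->9, 14->8, 1->1, 2->2, 16->10, 4->3
rank(y): 5->5, 4->4, 6->6, 7->7, 8->8, 10->10, 1->1, 3->3, 9->9, 2->2
Step 2: d_i = R_x(i) - R_y(i); compute d_i^2.
  (5-5)^2=0, (4-4)^2=0, (6-6)^2=0, (7-7)^2=0, (9-8)^2=1, (8-10)^2=4, (1-1)^2=0, (2-3)^2=1, (10-9)^2=1, (3-2)^2=1
sum(d^2) = 8.
Step 3: rho = 1 - 6*8 / (10*(10^2 - 1)) = 1 - 48/990 = 0.951515.
Step 4: Under H0, t = rho * sqrt((n-2)/(1-rho^2)) = 8.7493 ~ t(8).
Step 5: Two-sided p-value from the t-distribution with 8 df = 0.000023.
Step 6: alpha = 0.05. reject H0.

rho = 0.9515, p = 0.000023, reject H0 at alpha = 0.05.


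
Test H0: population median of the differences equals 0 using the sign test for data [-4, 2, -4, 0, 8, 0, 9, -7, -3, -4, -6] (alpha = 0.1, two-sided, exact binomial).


Step 1: Discard zero differences. Original n = 11; n_eff = number of nonzero differences = 9.
Nonzero differences (with sign): -4, +2, -4, +8, +9, -7, -3, -4, -6
Step 2: Count signs: positive = 3, negative = 6.
Step 3: Under H0: P(positive) = 0.5, so the number of positives S ~ Bin(9, 0.5).
Step 4: Two-sided exact p-value = sum of Bin(9,0.5) probabilities at or below the observed probability = 0.507812.
Step 5: alpha = 0.1. fail to reject H0.

n_eff = 9, pos = 3, neg = 6, p = 0.507812, fail to reject H0.


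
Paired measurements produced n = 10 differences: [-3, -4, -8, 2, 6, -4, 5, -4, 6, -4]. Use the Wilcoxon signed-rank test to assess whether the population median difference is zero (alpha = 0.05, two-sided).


Step 1: Drop any zero differences (none here) and take |d_i|.
|d| = [3, 4, 8, 2, 6, 4, 5, 4, 6, 4]
Step 2: Midrank |d_i| (ties get averaged ranks).
ranks: |3|->2, |4|->4.5, |8|->10, |2|->1, |6|->8.5, |4|->4.5, |5|->7, |4|->4.5, |6|->8.5, |4|->4.5
Step 3: Attach original signs; sum ranks with positive sign and with negative sign.
W+ = 1 + 8.5 + 7 + 8.5 = 25
W- = 2 + 4.5 + 10 + 4.5 + 4.5 + 4.5 = 30
(Check: W+ + W- = 55 should equal n(n+1)/2 = 55.)
Step 4: Test statistic W = min(W+, W-) = 25.
Step 5: Ties in |d|, so use the tie-corrected normal approximation.
        E[W] = n(n+1)/4 = 10*11/4 = 27.5.
        Tie groups: |d|=4 (t=4), |d|=6 (t=2); sum(t^3 - t) = 66.
        Var[W] = n(n+1)(2n+1)/24 - sum(t^3-t)/48 = 2310/24 - 66/48 = 94.875.
        z = (W - E[W]) / sqrt(Var[W]) = (25 - 27.5) / 9.7404 = -0.2567.
        Two-sided p = 2*Phi(z) = 0.797439.
Step 6: alpha = 0.05. fail to reject H0.

W+ = 25, W- = 30, W = min = 25, p = 0.797439, fail to reject H0.


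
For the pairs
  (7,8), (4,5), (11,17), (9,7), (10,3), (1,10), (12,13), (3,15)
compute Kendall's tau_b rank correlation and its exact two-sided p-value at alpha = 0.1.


Step 1: Enumerate the 28 unordered pairs (i,j) with i<j and classify each by sign(x_j-x_i) * sign(y_j-y_i).
  (1,2):dx=-3,dy=-3->C; (1,3):dx=+4,dy=+9->C; (1,4):dx=+2,dy=-1->D; (1,5):dx=+3,dy=-5->D
  (1,6):dx=-6,dy=+2->D; (1,7):dx=+5,dy=+5->C; (1,8):dx=-4,dy=+7->D; (2,3):dx=+7,dy=+12->C
  (2,4):dx=+5,dy=+2->C; (2,5):dx=+6,dy=-2->D; (2,6):dx=-3,dy=+5->D; (2,7):dx=+8,dy=+8->C
  (2,8):dx=-1,dy=+10->D; (3,4):dx=-2,dy=-10->C; (3,5):dx=-1,dy=-14->C; (3,6):dx=-10,dy=-7->C
  (3,7):dx=+1,dy=-4->D; (3,8):dx=-8,dy=-2->C; (4,5):dx=+1,dy=-4->D; (4,6):dx=-8,dy=+3->D
  (4,7):dx=+3,dy=+6->C; (4,8):dx=-6,dy=+8->D; (5,6):dx=-9,dy=+7->D; (5,7):dx=+2,dy=+10->C
  (5,8):dx=-7,dy=+12->D; (6,7):dx=+11,dy=+3->C; (6,8):dx=+2,dy=+5->C; (7,8):dx=-9,dy=+2->D
Step 2: C = 14, D = 14, total pairs = 28.
Step 3: tau = (C - D)/(n(n-1)/2) = (14 - 14)/28 = 0.000000.
Step 4: Exact two-sided p-value (enumerate n! = 40320 permutations of y under H0): p = 1.000000.
Step 5: alpha = 0.1. fail to reject H0.

tau_b = 0.0000 (C=14, D=14), p = 1.000000, fail to reject H0.


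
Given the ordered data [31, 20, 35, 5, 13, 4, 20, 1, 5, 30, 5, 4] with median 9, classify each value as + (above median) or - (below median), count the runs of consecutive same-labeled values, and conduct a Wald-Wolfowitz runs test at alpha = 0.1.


Step 1: Compute median = 9; label A = above, B = below.
Labels in order: AAABABABBABB  (n_A = 6, n_B = 6)
Step 2: Count runs R = 8.
Step 3: Under H0 (random ordering), E[R] = 2*n_A*n_B/(n_A+n_B) + 1 = 2*6*6/12 + 1 = 7.0000.
        Var[R] = 2*n_A*n_B*(2*n_A*n_B - n_A - n_B) / ((n_A+n_B)^2 * (n_A+n_B-1)) = 4320/1584 = 2.7273.
        SD[R] = 1.6514.
Step 4: Continuity-corrected z = (R - 0.5 - E[R]) / SD[R] = (8 - 0.5 - 7.0000) / 1.6514 = 0.3028.
Step 5: Two-sided p-value via normal approximation = 2*(1 - Phi(|z|)) = 0.762069.
Step 6: alpha = 0.1. fail to reject H0.

R = 8, z = 0.3028, p = 0.762069, fail to reject H0.


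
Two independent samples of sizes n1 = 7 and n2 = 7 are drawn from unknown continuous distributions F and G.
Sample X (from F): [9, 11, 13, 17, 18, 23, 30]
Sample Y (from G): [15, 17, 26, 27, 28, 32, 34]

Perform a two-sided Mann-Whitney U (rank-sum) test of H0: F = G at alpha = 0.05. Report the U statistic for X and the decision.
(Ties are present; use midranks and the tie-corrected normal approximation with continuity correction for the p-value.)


Step 1: Combine and sort all 14 observations; assign midranks.
sorted (value, group): (9,X), (11,X), (13,X), (15,Y), (17,X), (17,Y), (18,X), (23,X), (26,Y), (27,Y), (28,Y), (30,X), (32,Y), (34,Y)
ranks: 9->1, 11->2, 13->3, 15->4, 17->5.5, 17->5.5, 18->7, 23->8, 26->9, 27->10, 28->11, 30->12, 32->13, 34->14
Step 2: Rank sum for X: R1 = 1 + 2 + 3 + 5.5 + 7 + 8 + 12 = 38.5.
Step 3: U_X = R1 - n1(n1+1)/2 = 38.5 - 7*8/2 = 38.5 - 28 = 10.5.
       U_Y = n1*n2 - U_X = 49 - 10.5 = 38.5.
Step 4: Ties are present, so use the tie-corrected normal approximation (with continuity correction) for the p-value.
Step 5: p-value = 0.084192; compare to alpha = 0.05. fail to reject H0.

U_X = 10.5, p = 0.084192, fail to reject H0 at alpha = 0.05.


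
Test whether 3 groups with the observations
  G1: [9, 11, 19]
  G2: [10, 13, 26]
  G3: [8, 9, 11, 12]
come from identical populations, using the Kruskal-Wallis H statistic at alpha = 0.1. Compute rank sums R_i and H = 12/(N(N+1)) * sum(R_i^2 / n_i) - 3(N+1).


Step 1: Combine all N = 10 observations and assign midranks.
sorted (value, group, rank): (8,G3,1), (9,G1,2.5), (9,G3,2.5), (10,G2,4), (11,G1,5.5), (11,G3,5.5), (12,G3,7), (13,G2,8), (19,G1,9), (26,G2,10)
Step 2: Sum ranks within each group.
R_1 = 17 (n_1 = 3)
R_2 = 22 (n_2 = 3)
R_3 = 16 (n_3 = 4)
Step 3: H = 12/(N(N+1)) * sum(R_i^2/n_i) - 3(N+1)
     = 12/(10*11) * (17^2/3 + 22^2/3 + 16^2/4) - 3*11
     = 0.109091 * 321.667 - 33
     = 2.090909.
Step 4: Ties present; correction factor C = 1 - 12/(10^3 - 10) = 0.987879. Corrected H = 2.090909 / 0.987879 = 2.116564.
Step 5: Under H0, H ~ chi^2(2); p-value = 0.347051.
Step 6: alpha = 0.1. fail to reject H0.

H = 2.1166, df = 2, p = 0.347051, fail to reject H0.


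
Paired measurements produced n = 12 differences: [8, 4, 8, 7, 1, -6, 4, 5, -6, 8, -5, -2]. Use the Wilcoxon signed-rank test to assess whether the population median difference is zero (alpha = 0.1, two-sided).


Step 1: Drop any zero differences (none here) and take |d_i|.
|d| = [8, 4, 8, 7, 1, 6, 4, 5, 6, 8, 5, 2]
Step 2: Midrank |d_i| (ties get averaged ranks).
ranks: |8|->11, |4|->3.5, |8|->11, |7|->9, |1|->1, |6|->7.5, |4|->3.5, |5|->5.5, |6|->7.5, |8|->11, |5|->5.5, |2|->2
Step 3: Attach original signs; sum ranks with positive sign and with negative sign.
W+ = 11 + 3.5 + 11 + 9 + 1 + 3.5 + 5.5 + 11 = 55.5
W- = 7.5 + 7.5 + 5.5 + 2 = 22.5
(Check: W+ + W- = 78 should equal n(n+1)/2 = 78.)
Step 4: Test statistic W = min(W+, W-) = 22.5.
Step 5: Ties in |d|, so use the tie-corrected normal approximation.
        E[W] = n(n+1)/4 = 12*13/4 = 39.
        Tie groups: |d|=4 (t=2), |d|=5 (t=2), |d|=6 (t=2), |d|=8 (t=3); sum(t^3 - t) = 42.
        Var[W] = n(n+1)(2n+1)/24 - sum(t^3-t)/48 = 3900/24 - 42/48 = 161.625.
        z = (W - E[W]) / sqrt(Var[W]) = (22.5 - 39) / 12.7132 = -1.2979.
        Two-sided p = 2*Phi(z) = 0.194334.
Step 6: alpha = 0.1. fail to reject H0.

W+ = 55.5, W- = 22.5, W = min = 22.5, p = 0.194334, fail to reject H0.


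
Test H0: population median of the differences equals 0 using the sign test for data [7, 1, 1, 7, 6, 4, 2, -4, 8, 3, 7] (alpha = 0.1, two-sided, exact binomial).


Step 1: Discard zero differences. Original n = 11; n_eff = number of nonzero differences = 11.
Nonzero differences (with sign): +7, +1, +1, +7, +6, +4, +2, -4, +8, +3, +7
Step 2: Count signs: positive = 10, negative = 1.
Step 3: Under H0: P(positive) = 0.5, so the number of positives S ~ Bin(11, 0.5).
Step 4: Two-sided exact p-value = sum of Bin(11,0.5) probabilities at or below the observed probability = 0.011719.
Step 5: alpha = 0.1. reject H0.

n_eff = 11, pos = 10, neg = 1, p = 0.011719, reject H0.


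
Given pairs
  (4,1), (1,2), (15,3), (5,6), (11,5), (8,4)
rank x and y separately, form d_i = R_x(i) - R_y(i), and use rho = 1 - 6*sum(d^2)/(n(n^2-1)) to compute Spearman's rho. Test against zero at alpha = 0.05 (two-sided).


Step 1: Rank x and y separately (midranks; no ties here).
rank(x): 4->2, 1->1, 15->6, 5->3, 11->5, 8->4
rank(y): 1->1, 2->2, 3->3, 6->6, 5->5, 4->4
Step 2: d_i = R_x(i) - R_y(i); compute d_i^2.
  (2-1)^2=1, (1-2)^2=1, (6-3)^2=9, (3-6)^2=9, (5-5)^2=0, (4-4)^2=0
sum(d^2) = 20.
Step 3: rho = 1 - 6*20 / (6*(6^2 - 1)) = 1 - 120/210 = 0.428571.
Step 4: Under H0, t = rho * sqrt((n-2)/(1-rho^2)) = 0.9487 ~ t(4).
Step 5: Two-sided p-value from the t-distribution with 4 df = 0.396501.
Step 6: alpha = 0.05. fail to reject H0.

rho = 0.4286, p = 0.396501, fail to reject H0 at alpha = 0.05.


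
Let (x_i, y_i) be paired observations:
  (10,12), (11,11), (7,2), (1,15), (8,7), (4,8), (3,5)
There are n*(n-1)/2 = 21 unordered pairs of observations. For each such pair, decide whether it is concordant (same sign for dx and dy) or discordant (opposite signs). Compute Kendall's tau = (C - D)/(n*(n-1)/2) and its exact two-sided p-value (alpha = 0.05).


Step 1: Enumerate the 21 unordered pairs (i,j) with i<j and classify each by sign(x_j-x_i) * sign(y_j-y_i).
  (1,2):dx=+1,dy=-1->D; (1,3):dx=-3,dy=-10->C; (1,4):dx=-9,dy=+3->D; (1,5):dx=-2,dy=-5->C
  (1,6):dx=-6,dy=-4->C; (1,7):dx=-7,dy=-7->C; (2,3):dx=-4,dy=-9->C; (2,4):dx=-10,dy=+4->D
  (2,5):dx=-3,dy=-4->C; (2,6):dx=-7,dy=-3->C; (2,7):dx=-8,dy=-6->C; (3,4):dx=-6,dy=+13->D
  (3,5):dx=+1,dy=+5->C; (3,6):dx=-3,dy=+6->D; (3,7):dx=-4,dy=+3->D; (4,5):dx=+7,dy=-8->D
  (4,6):dx=+3,dy=-7->D; (4,7):dx=+2,dy=-10->D; (5,6):dx=-4,dy=+1->D; (5,7):dx=-5,dy=-2->C
  (6,7):dx=-1,dy=-3->C
Step 2: C = 11, D = 10, total pairs = 21.
Step 3: tau = (C - D)/(n(n-1)/2) = (11 - 10)/21 = 0.047619.
Step 4: Exact two-sided p-value (enumerate n! = 5040 permutations of y under H0): p = 1.000000.
Step 5: alpha = 0.05. fail to reject H0.

tau_b = 0.0476 (C=11, D=10), p = 1.000000, fail to reject H0.


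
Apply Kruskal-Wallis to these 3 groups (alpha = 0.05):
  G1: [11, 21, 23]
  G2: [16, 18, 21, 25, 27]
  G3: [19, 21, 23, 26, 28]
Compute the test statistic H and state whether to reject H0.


Step 1: Combine all N = 13 observations and assign midranks.
sorted (value, group, rank): (11,G1,1), (16,G2,2), (18,G2,3), (19,G3,4), (21,G1,6), (21,G2,6), (21,G3,6), (23,G1,8.5), (23,G3,8.5), (25,G2,10), (26,G3,11), (27,G2,12), (28,G3,13)
Step 2: Sum ranks within each group.
R_1 = 15.5 (n_1 = 3)
R_2 = 33 (n_2 = 5)
R_3 = 42.5 (n_3 = 5)
Step 3: H = 12/(N(N+1)) * sum(R_i^2/n_i) - 3(N+1)
     = 12/(13*14) * (15.5^2/3 + 33^2/5 + 42.5^2/5) - 3*14
     = 0.065934 * 659.133 - 42
     = 1.459341.
Step 4: Ties present; correction factor C = 1 - 30/(13^3 - 13) = 0.986264. Corrected H = 1.459341 / 0.986264 = 1.479666.
Step 5: Under H0, H ~ chi^2(2); p-value = 0.477194.
Step 6: alpha = 0.05. fail to reject H0.

H = 1.4797, df = 2, p = 0.477194, fail to reject H0.


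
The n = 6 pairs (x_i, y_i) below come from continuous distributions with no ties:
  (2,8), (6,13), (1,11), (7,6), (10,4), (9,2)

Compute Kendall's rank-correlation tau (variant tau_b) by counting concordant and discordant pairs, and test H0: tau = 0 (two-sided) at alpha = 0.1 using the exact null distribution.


Step 1: Enumerate the 15 unordered pairs (i,j) with i<j and classify each by sign(x_j-x_i) * sign(y_j-y_i).
  (1,2):dx=+4,dy=+5->C; (1,3):dx=-1,dy=+3->D; (1,4):dx=+5,dy=-2->D; (1,5):dx=+8,dy=-4->D
  (1,6):dx=+7,dy=-6->D; (2,3):dx=-5,dy=-2->C; (2,4):dx=+1,dy=-7->D; (2,5):dx=+4,dy=-9->D
  (2,6):dx=+3,dy=-11->D; (3,4):dx=+6,dy=-5->D; (3,5):dx=+9,dy=-7->D; (3,6):dx=+8,dy=-9->D
  (4,5):dx=+3,dy=-2->D; (4,6):dx=+2,dy=-4->D; (5,6):dx=-1,dy=-2->C
Step 2: C = 3, D = 12, total pairs = 15.
Step 3: tau = (C - D)/(n(n-1)/2) = (3 - 12)/15 = -0.600000.
Step 4: Exact two-sided p-value (enumerate n! = 720 permutations of y under H0): p = 0.136111.
Step 5: alpha = 0.1. fail to reject H0.

tau_b = -0.6000 (C=3, D=12), p = 0.136111, fail to reject H0.


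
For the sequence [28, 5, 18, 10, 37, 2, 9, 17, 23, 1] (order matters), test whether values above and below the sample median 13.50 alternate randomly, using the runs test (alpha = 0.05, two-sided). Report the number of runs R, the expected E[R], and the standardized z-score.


Step 1: Compute median = 13.50; label A = above, B = below.
Labels in order: ABABABBAAB  (n_A = 5, n_B = 5)
Step 2: Count runs R = 8.
Step 3: Under H0 (random ordering), E[R] = 2*n_A*n_B/(n_A+n_B) + 1 = 2*5*5/10 + 1 = 6.0000.
        Var[R] = 2*n_A*n_B*(2*n_A*n_B - n_A - n_B) / ((n_A+n_B)^2 * (n_A+n_B-1)) = 2000/900 = 2.2222.
        SD[R] = 1.4907.
Step 4: Continuity-corrected z = (R - 0.5 - E[R]) / SD[R] = (8 - 0.5 - 6.0000) / 1.4907 = 1.0062.
Step 5: Two-sided p-value via normal approximation = 2*(1 - Phi(|z|)) = 0.314305.
Step 6: alpha = 0.05. fail to reject H0.

R = 8, z = 1.0062, p = 0.314305, fail to reject H0.


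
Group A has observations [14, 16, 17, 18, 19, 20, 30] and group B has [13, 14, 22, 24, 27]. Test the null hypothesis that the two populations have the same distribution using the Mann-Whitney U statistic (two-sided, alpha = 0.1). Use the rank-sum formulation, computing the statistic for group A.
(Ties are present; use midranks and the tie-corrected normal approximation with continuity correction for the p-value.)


Step 1: Combine and sort all 12 observations; assign midranks.
sorted (value, group): (13,Y), (14,X), (14,Y), (16,X), (17,X), (18,X), (19,X), (20,X), (22,Y), (24,Y), (27,Y), (30,X)
ranks: 13->1, 14->2.5, 14->2.5, 16->4, 17->5, 18->6, 19->7, 20->8, 22->9, 24->10, 27->11, 30->12
Step 2: Rank sum for X: R1 = 2.5 + 4 + 5 + 6 + 7 + 8 + 12 = 44.5.
Step 3: U_X = R1 - n1(n1+1)/2 = 44.5 - 7*8/2 = 44.5 - 28 = 16.5.
       U_Y = n1*n2 - U_X = 35 - 16.5 = 18.5.
Step 4: Ties are present, so use the tie-corrected normal approximation (with continuity correction) for the p-value.
Step 5: p-value = 0.935170; compare to alpha = 0.1. fail to reject H0.

U_X = 16.5, p = 0.935170, fail to reject H0 at alpha = 0.1.


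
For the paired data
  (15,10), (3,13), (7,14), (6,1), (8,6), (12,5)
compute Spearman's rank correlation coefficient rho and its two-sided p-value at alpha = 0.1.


Step 1: Rank x and y separately (midranks; no ties here).
rank(x): 15->6, 3->1, 7->3, 6->2, 8->4, 12->5
rank(y): 10->4, 13->5, 14->6, 1->1, 6->3, 5->2
Step 2: d_i = R_x(i) - R_y(i); compute d_i^2.
  (6-4)^2=4, (1-5)^2=16, (3-6)^2=9, (2-1)^2=1, (4-3)^2=1, (5-2)^2=9
sum(d^2) = 40.
Step 3: rho = 1 - 6*40 / (6*(6^2 - 1)) = 1 - 240/210 = -0.142857.
Step 4: Under H0, t = rho * sqrt((n-2)/(1-rho^2)) = -0.2887 ~ t(4).
Step 5: Two-sided p-value from the t-distribution with 4 df = 0.787172.
Step 6: alpha = 0.1. fail to reject H0.

rho = -0.1429, p = 0.787172, fail to reject H0 at alpha = 0.1.


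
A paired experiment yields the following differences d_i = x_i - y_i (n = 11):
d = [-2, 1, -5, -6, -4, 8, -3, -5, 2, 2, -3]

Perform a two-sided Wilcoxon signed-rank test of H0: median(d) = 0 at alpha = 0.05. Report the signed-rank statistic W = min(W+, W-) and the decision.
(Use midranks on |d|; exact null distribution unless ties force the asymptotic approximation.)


Step 1: Drop any zero differences (none here) and take |d_i|.
|d| = [2, 1, 5, 6, 4, 8, 3, 5, 2, 2, 3]
Step 2: Midrank |d_i| (ties get averaged ranks).
ranks: |2|->3, |1|->1, |5|->8.5, |6|->10, |4|->7, |8|->11, |3|->5.5, |5|->8.5, |2|->3, |2|->3, |3|->5.5
Step 3: Attach original signs; sum ranks with positive sign and with negative sign.
W+ = 1 + 11 + 3 + 3 = 18
W- = 3 + 8.5 + 10 + 7 + 5.5 + 8.5 + 5.5 = 48
(Check: W+ + W- = 66 should equal n(n+1)/2 = 66.)
Step 4: Test statistic W = min(W+, W-) = 18.
Step 5: Ties in |d|, so use the tie-corrected normal approximation.
        E[W] = n(n+1)/4 = 11*12/4 = 33.
        Tie groups: |d|=2 (t=3), |d|=3 (t=2), |d|=5 (t=2); sum(t^3 - t) = 36.
        Var[W] = n(n+1)(2n+1)/24 - sum(t^3-t)/48 = 3036/24 - 36/48 = 125.75.
        z = (W - E[W]) / sqrt(Var[W]) = (18 - 33) / 11.2138 = -1.3376.
        Two-sided p = 2*Phi(z) = 0.181016.
Step 6: alpha = 0.05. fail to reject H0.

W+ = 18, W- = 48, W = min = 18, p = 0.181016, fail to reject H0.


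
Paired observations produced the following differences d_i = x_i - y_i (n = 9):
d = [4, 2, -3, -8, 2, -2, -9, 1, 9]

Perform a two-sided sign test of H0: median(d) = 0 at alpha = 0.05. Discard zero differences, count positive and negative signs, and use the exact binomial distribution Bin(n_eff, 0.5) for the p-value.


Step 1: Discard zero differences. Original n = 9; n_eff = number of nonzero differences = 9.
Nonzero differences (with sign): +4, +2, -3, -8, +2, -2, -9, +1, +9
Step 2: Count signs: positive = 5, negative = 4.
Step 3: Under H0: P(positive) = 0.5, so the number of positives S ~ Bin(9, 0.5).
Step 4: Two-sided exact p-value = sum of Bin(9,0.5) probabilities at or below the observed probability = 1.000000.
Step 5: alpha = 0.05. fail to reject H0.

n_eff = 9, pos = 5, neg = 4, p = 1.000000, fail to reject H0.


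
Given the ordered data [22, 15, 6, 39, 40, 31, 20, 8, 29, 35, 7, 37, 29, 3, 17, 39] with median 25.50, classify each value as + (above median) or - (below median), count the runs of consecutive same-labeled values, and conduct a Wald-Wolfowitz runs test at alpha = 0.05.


Step 1: Compute median = 25.50; label A = above, B = below.
Labels in order: BBBAAABBAABAABBA  (n_A = 8, n_B = 8)
Step 2: Count runs R = 8.
Step 3: Under H0 (random ordering), E[R] = 2*n_A*n_B/(n_A+n_B) + 1 = 2*8*8/16 + 1 = 9.0000.
        Var[R] = 2*n_A*n_B*(2*n_A*n_B - n_A - n_B) / ((n_A+n_B)^2 * (n_A+n_B-1)) = 14336/3840 = 3.7333.
        SD[R] = 1.9322.
Step 4: Continuity-corrected z = (R + 0.5 - E[R]) / SD[R] = (8 + 0.5 - 9.0000) / 1.9322 = -0.2588.
Step 5: Two-sided p-value via normal approximation = 2*(1 - Phi(|z|)) = 0.795809.
Step 6: alpha = 0.05. fail to reject H0.

R = 8, z = -0.2588, p = 0.795809, fail to reject H0.


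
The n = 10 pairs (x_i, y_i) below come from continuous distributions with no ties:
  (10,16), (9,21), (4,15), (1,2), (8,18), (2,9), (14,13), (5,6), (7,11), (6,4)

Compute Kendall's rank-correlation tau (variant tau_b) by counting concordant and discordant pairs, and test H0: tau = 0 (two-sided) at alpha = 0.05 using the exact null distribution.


Step 1: Enumerate the 45 unordered pairs (i,j) with i<j and classify each by sign(x_j-x_i) * sign(y_j-y_i).
  (1,2):dx=-1,dy=+5->D; (1,3):dx=-6,dy=-1->C; (1,4):dx=-9,dy=-14->C; (1,5):dx=-2,dy=+2->D
  (1,6):dx=-8,dy=-7->C; (1,7):dx=+4,dy=-3->D; (1,8):dx=-5,dy=-10->C; (1,9):dx=-3,dy=-5->C
  (1,10):dx=-4,dy=-12->C; (2,3):dx=-5,dy=-6->C; (2,4):dx=-8,dy=-19->C; (2,5):dx=-1,dy=-3->C
  (2,6):dx=-7,dy=-12->C; (2,7):dx=+5,dy=-8->D; (2,8):dx=-4,dy=-15->C; (2,9):dx=-2,dy=-10->C
  (2,10):dx=-3,dy=-17->C; (3,4):dx=-3,dy=-13->C; (3,5):dx=+4,dy=+3->C; (3,6):dx=-2,dy=-6->C
  (3,7):dx=+10,dy=-2->D; (3,8):dx=+1,dy=-9->D; (3,9):dx=+3,dy=-4->D; (3,10):dx=+2,dy=-11->D
  (4,5):dx=+7,dy=+16->C; (4,6):dx=+1,dy=+7->C; (4,7):dx=+13,dy=+11->C; (4,8):dx=+4,dy=+4->C
  (4,9):dx=+6,dy=+9->C; (4,10):dx=+5,dy=+2->C; (5,6):dx=-6,dy=-9->C; (5,7):dx=+6,dy=-5->D
  (5,8):dx=-3,dy=-12->C; (5,9):dx=-1,dy=-7->C; (5,10):dx=-2,dy=-14->C; (6,7):dx=+12,dy=+4->C
  (6,8):dx=+3,dy=-3->D; (6,9):dx=+5,dy=+2->C; (6,10):dx=+4,dy=-5->D; (7,8):dx=-9,dy=-7->C
  (7,9):dx=-7,dy=-2->C; (7,10):dx=-8,dy=-9->C; (8,9):dx=+2,dy=+5->C; (8,10):dx=+1,dy=-2->D
  (9,10):dx=-1,dy=-7->C
Step 2: C = 33, D = 12, total pairs = 45.
Step 3: tau = (C - D)/(n(n-1)/2) = (33 - 12)/45 = 0.466667.
Step 4: Exact two-sided p-value (enumerate n! = 3628800 permutations of y under H0): p = 0.072550.
Step 5: alpha = 0.05. fail to reject H0.

tau_b = 0.4667 (C=33, D=12), p = 0.072550, fail to reject H0.


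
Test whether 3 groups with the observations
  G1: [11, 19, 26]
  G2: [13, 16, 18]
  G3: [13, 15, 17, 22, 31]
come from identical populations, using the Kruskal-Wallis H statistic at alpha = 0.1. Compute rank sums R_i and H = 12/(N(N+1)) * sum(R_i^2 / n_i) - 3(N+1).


Step 1: Combine all N = 11 observations and assign midranks.
sorted (value, group, rank): (11,G1,1), (13,G2,2.5), (13,G3,2.5), (15,G3,4), (16,G2,5), (17,G3,6), (18,G2,7), (19,G1,8), (22,G3,9), (26,G1,10), (31,G3,11)
Step 2: Sum ranks within each group.
R_1 = 19 (n_1 = 3)
R_2 = 14.5 (n_2 = 3)
R_3 = 32.5 (n_3 = 5)
Step 3: H = 12/(N(N+1)) * sum(R_i^2/n_i) - 3(N+1)
     = 12/(11*12) * (19^2/3 + 14.5^2/3 + 32.5^2/5) - 3*12
     = 0.090909 * 401.667 - 36
     = 0.515152.
Step 4: Ties present; correction factor C = 1 - 6/(11^3 - 11) = 0.995455. Corrected H = 0.515152 / 0.995455 = 0.517504.
Step 5: Under H0, H ~ chi^2(2); p-value = 0.772015.
Step 6: alpha = 0.1. fail to reject H0.

H = 0.5175, df = 2, p = 0.772015, fail to reject H0.


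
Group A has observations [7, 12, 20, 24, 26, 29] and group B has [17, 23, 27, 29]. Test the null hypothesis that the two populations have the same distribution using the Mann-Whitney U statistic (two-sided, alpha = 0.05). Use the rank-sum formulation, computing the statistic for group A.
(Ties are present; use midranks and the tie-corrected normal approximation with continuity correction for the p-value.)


Step 1: Combine and sort all 10 observations; assign midranks.
sorted (value, group): (7,X), (12,X), (17,Y), (20,X), (23,Y), (24,X), (26,X), (27,Y), (29,X), (29,Y)
ranks: 7->1, 12->2, 17->3, 20->4, 23->5, 24->6, 26->7, 27->8, 29->9.5, 29->9.5
Step 2: Rank sum for X: R1 = 1 + 2 + 4 + 6 + 7 + 9.5 = 29.5.
Step 3: U_X = R1 - n1(n1+1)/2 = 29.5 - 6*7/2 = 29.5 - 21 = 8.5.
       U_Y = n1*n2 - U_X = 24 - 8.5 = 15.5.
Step 4: Ties are present, so use the tie-corrected normal approximation (with continuity correction) for the p-value.
Step 5: p-value = 0.521166; compare to alpha = 0.05. fail to reject H0.

U_X = 8.5, p = 0.521166, fail to reject H0 at alpha = 0.05.


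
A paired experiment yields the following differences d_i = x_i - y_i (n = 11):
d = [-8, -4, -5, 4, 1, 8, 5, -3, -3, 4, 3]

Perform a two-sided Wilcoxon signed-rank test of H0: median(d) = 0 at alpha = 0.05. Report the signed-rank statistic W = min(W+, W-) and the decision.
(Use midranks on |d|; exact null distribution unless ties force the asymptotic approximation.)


Step 1: Drop any zero differences (none here) and take |d_i|.
|d| = [8, 4, 5, 4, 1, 8, 5, 3, 3, 4, 3]
Step 2: Midrank |d_i| (ties get averaged ranks).
ranks: |8|->10.5, |4|->6, |5|->8.5, |4|->6, |1|->1, |8|->10.5, |5|->8.5, |3|->3, |3|->3, |4|->6, |3|->3
Step 3: Attach original signs; sum ranks with positive sign and with negative sign.
W+ = 6 + 1 + 10.5 + 8.5 + 6 + 3 = 35
W- = 10.5 + 6 + 8.5 + 3 + 3 = 31
(Check: W+ + W- = 66 should equal n(n+1)/2 = 66.)
Step 4: Test statistic W = min(W+, W-) = 31.
Step 5: Ties in |d|, so use the tie-corrected normal approximation.
        E[W] = n(n+1)/4 = 11*12/4 = 33.
        Tie groups: |d|=3 (t=3), |d|=4 (t=3), |d|=5 (t=2), |d|=8 (t=2); sum(t^3 - t) = 60.
        Var[W] = n(n+1)(2n+1)/24 - sum(t^3-t)/48 = 3036/24 - 60/48 = 125.25.
        z = (W - E[W]) / sqrt(Var[W]) = (31 - 33) / 11.1915 = -0.1787.
        Two-sided p = 2*Phi(z) = 0.858168.
Step 6: alpha = 0.05. fail to reject H0.

W+ = 35, W- = 31, W = min = 31, p = 0.858168, fail to reject H0.


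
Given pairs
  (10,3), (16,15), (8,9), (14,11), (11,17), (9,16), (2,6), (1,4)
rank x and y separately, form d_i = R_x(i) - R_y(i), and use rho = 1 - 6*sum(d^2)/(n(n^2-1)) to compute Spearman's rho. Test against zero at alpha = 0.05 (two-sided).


Step 1: Rank x and y separately (midranks; no ties here).
rank(x): 10->5, 16->8, 8->3, 14->7, 11->6, 9->4, 2->2, 1->1
rank(y): 3->1, 15->6, 9->4, 11->5, 17->8, 16->7, 6->3, 4->2
Step 2: d_i = R_x(i) - R_y(i); compute d_i^2.
  (5-1)^2=16, (8-6)^2=4, (3-4)^2=1, (7-5)^2=4, (6-8)^2=4, (4-7)^2=9, (2-3)^2=1, (1-2)^2=1
sum(d^2) = 40.
Step 3: rho = 1 - 6*40 / (8*(8^2 - 1)) = 1 - 240/504 = 0.523810.
Step 4: Under H0, t = rho * sqrt((n-2)/(1-rho^2)) = 1.5062 ~ t(6).
Step 5: Two-sided p-value from the t-distribution with 6 df = 0.182721.
Step 6: alpha = 0.05. fail to reject H0.

rho = 0.5238, p = 0.182721, fail to reject H0 at alpha = 0.05.


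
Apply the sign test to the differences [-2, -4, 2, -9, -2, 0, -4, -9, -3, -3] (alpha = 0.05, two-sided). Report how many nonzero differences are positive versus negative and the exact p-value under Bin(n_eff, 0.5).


Step 1: Discard zero differences. Original n = 10; n_eff = number of nonzero differences = 9.
Nonzero differences (with sign): -2, -4, +2, -9, -2, -4, -9, -3, -3
Step 2: Count signs: positive = 1, negative = 8.
Step 3: Under H0: P(positive) = 0.5, so the number of positives S ~ Bin(9, 0.5).
Step 4: Two-sided exact p-value = sum of Bin(9,0.5) probabilities at or below the observed probability = 0.039062.
Step 5: alpha = 0.05. reject H0.

n_eff = 9, pos = 1, neg = 8, p = 0.039062, reject H0.


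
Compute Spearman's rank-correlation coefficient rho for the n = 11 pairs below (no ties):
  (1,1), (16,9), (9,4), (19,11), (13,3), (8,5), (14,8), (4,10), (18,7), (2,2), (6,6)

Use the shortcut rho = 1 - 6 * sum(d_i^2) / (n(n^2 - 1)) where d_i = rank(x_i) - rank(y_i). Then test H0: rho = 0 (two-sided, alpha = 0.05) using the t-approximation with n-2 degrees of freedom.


Step 1: Rank x and y separately (midranks; no ties here).
rank(x): 1->1, 16->9, 9->6, 19->11, 13->7, 8->5, 14->8, 4->3, 18->10, 2->2, 6->4
rank(y): 1->1, 9->9, 4->4, 11->11, 3->3, 5->5, 8->8, 10->10, 7->7, 2->2, 6->6
Step 2: d_i = R_x(i) - R_y(i); compute d_i^2.
  (1-1)^2=0, (9-9)^2=0, (6-4)^2=4, (11-11)^2=0, (7-3)^2=16, (5-5)^2=0, (8-8)^2=0, (3-10)^2=49, (10-7)^2=9, (2-2)^2=0, (4-6)^2=4
sum(d^2) = 82.
Step 3: rho = 1 - 6*82 / (11*(11^2 - 1)) = 1 - 492/1320 = 0.627273.
Step 4: Under H0, t = rho * sqrt((n-2)/(1-rho^2)) = 2.4163 ~ t(9).
Step 5: Two-sided p-value from the t-distribution with 9 df = 0.038845.
Step 6: alpha = 0.05. reject H0.

rho = 0.6273, p = 0.038845, reject H0 at alpha = 0.05.


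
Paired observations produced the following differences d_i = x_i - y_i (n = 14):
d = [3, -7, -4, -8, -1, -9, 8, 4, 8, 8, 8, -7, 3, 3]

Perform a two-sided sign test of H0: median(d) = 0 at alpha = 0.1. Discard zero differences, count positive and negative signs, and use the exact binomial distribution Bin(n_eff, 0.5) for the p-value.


Step 1: Discard zero differences. Original n = 14; n_eff = number of nonzero differences = 14.
Nonzero differences (with sign): +3, -7, -4, -8, -1, -9, +8, +4, +8, +8, +8, -7, +3, +3
Step 2: Count signs: positive = 8, negative = 6.
Step 3: Under H0: P(positive) = 0.5, so the number of positives S ~ Bin(14, 0.5).
Step 4: Two-sided exact p-value = sum of Bin(14,0.5) probabilities at or below the observed probability = 0.790527.
Step 5: alpha = 0.1. fail to reject H0.

n_eff = 14, pos = 8, neg = 6, p = 0.790527, fail to reject H0.


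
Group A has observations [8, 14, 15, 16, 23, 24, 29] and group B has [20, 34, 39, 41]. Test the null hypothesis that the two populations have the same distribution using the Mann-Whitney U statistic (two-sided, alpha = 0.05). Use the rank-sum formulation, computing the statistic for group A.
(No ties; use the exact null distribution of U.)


Step 1: Combine and sort all 11 observations; assign midranks.
sorted (value, group): (8,X), (14,X), (15,X), (16,X), (20,Y), (23,X), (24,X), (29,X), (34,Y), (39,Y), (41,Y)
ranks: 8->1, 14->2, 15->3, 16->4, 20->5, 23->6, 24->7, 29->8, 34->9, 39->10, 41->11
Step 2: Rank sum for X: R1 = 1 + 2 + 3 + 4 + 6 + 7 + 8 = 31.
Step 3: U_X = R1 - n1(n1+1)/2 = 31 - 7*8/2 = 31 - 28 = 3.
       U_Y = n1*n2 - U_X = 28 - 3 = 25.
Step 4: No ties, so the exact null distribution of U (based on enumerating the C(11,7) = 330 equally likely rank assignments) gives the two-sided p-value.
Step 5: p-value = 0.042424; compare to alpha = 0.05. reject H0.

U_X = 3, p = 0.042424, reject H0 at alpha = 0.05.


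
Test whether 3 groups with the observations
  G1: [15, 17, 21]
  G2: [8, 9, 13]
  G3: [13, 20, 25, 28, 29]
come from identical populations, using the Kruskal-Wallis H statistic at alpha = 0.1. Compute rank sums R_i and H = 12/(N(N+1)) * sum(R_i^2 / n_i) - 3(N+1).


Step 1: Combine all N = 11 observations and assign midranks.
sorted (value, group, rank): (8,G2,1), (9,G2,2), (13,G2,3.5), (13,G3,3.5), (15,G1,5), (17,G1,6), (20,G3,7), (21,G1,8), (25,G3,9), (28,G3,10), (29,G3,11)
Step 2: Sum ranks within each group.
R_1 = 19 (n_1 = 3)
R_2 = 6.5 (n_2 = 3)
R_3 = 40.5 (n_3 = 5)
Step 3: H = 12/(N(N+1)) * sum(R_i^2/n_i) - 3(N+1)
     = 12/(11*12) * (19^2/3 + 6.5^2/3 + 40.5^2/5) - 3*12
     = 0.090909 * 462.467 - 36
     = 6.042424.
Step 4: Ties present; correction factor C = 1 - 6/(11^3 - 11) = 0.995455. Corrected H = 6.042424 / 0.995455 = 6.070015.
Step 5: Under H0, H ~ chi^2(2); p-value = 0.048074.
Step 6: alpha = 0.1. reject H0.

H = 6.0700, df = 2, p = 0.048074, reject H0.


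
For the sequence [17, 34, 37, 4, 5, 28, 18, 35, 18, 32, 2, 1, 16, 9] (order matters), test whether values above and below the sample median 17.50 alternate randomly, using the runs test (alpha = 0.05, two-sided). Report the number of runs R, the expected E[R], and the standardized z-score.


Step 1: Compute median = 17.50; label A = above, B = below.
Labels in order: BAABBAAAAABBBB  (n_A = 7, n_B = 7)
Step 2: Count runs R = 5.
Step 3: Under H0 (random ordering), E[R] = 2*n_A*n_B/(n_A+n_B) + 1 = 2*7*7/14 + 1 = 8.0000.
        Var[R] = 2*n_A*n_B*(2*n_A*n_B - n_A - n_B) / ((n_A+n_B)^2 * (n_A+n_B-1)) = 8232/2548 = 3.2308.
        SD[R] = 1.7974.
Step 4: Continuity-corrected z = (R + 0.5 - E[R]) / SD[R] = (5 + 0.5 - 8.0000) / 1.7974 = -1.3909.
Step 5: Two-sided p-value via normal approximation = 2*(1 - Phi(|z|)) = 0.164264.
Step 6: alpha = 0.05. fail to reject H0.

R = 5, z = -1.3909, p = 0.164264, fail to reject H0.


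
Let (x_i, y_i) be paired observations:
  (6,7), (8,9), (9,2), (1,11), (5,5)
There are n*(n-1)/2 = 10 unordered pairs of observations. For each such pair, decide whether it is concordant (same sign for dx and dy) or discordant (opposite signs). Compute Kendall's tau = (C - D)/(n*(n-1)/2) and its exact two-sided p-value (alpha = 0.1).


Step 1: Enumerate the 10 unordered pairs (i,j) with i<j and classify each by sign(x_j-x_i) * sign(y_j-y_i).
  (1,2):dx=+2,dy=+2->C; (1,3):dx=+3,dy=-5->D; (1,4):dx=-5,dy=+4->D; (1,5):dx=-1,dy=-2->C
  (2,3):dx=+1,dy=-7->D; (2,4):dx=-7,dy=+2->D; (2,5):dx=-3,dy=-4->C; (3,4):dx=-8,dy=+9->D
  (3,5):dx=-4,dy=+3->D; (4,5):dx=+4,dy=-6->D
Step 2: C = 3, D = 7, total pairs = 10.
Step 3: tau = (C - D)/(n(n-1)/2) = (3 - 7)/10 = -0.400000.
Step 4: Exact two-sided p-value (enumerate n! = 120 permutations of y under H0): p = 0.483333.
Step 5: alpha = 0.1. fail to reject H0.

tau_b = -0.4000 (C=3, D=7), p = 0.483333, fail to reject H0.


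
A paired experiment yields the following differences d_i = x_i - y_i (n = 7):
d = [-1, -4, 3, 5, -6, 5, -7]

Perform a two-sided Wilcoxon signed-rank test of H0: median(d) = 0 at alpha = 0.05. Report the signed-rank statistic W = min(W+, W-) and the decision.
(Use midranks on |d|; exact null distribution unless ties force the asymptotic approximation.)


Step 1: Drop any zero differences (none here) and take |d_i|.
|d| = [1, 4, 3, 5, 6, 5, 7]
Step 2: Midrank |d_i| (ties get averaged ranks).
ranks: |1|->1, |4|->3, |3|->2, |5|->4.5, |6|->6, |5|->4.5, |7|->7
Step 3: Attach original signs; sum ranks with positive sign and with negative sign.
W+ = 2 + 4.5 + 4.5 = 11
W- = 1 + 3 + 6 + 7 = 17
(Check: W+ + W- = 28 should equal n(n+1)/2 = 28.)
Step 4: Test statistic W = min(W+, W-) = 11.
Step 5: Ties in |d|, so use the tie-corrected normal approximation.
        E[W] = n(n+1)/4 = 7*8/4 = 14.
        Tie groups: |d|=5 (t=2); sum(t^3 - t) = 6.
        Var[W] = n(n+1)(2n+1)/24 - sum(t^3-t)/48 = 840/24 - 6/48 = 34.875.
        z = (W - E[W]) / sqrt(Var[W]) = (11 - 14) / 5.9055 = -0.5080.
        Two-sided p = 2*Phi(z) = 0.611453.
Step 6: alpha = 0.05. fail to reject H0.

W+ = 11, W- = 17, W = min = 11, p = 0.611453, fail to reject H0.


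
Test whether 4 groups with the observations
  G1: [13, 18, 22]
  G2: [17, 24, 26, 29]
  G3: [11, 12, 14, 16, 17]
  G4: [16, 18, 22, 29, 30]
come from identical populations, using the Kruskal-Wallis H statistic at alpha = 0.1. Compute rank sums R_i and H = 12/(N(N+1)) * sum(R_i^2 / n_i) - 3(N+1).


Step 1: Combine all N = 17 observations and assign midranks.
sorted (value, group, rank): (11,G3,1), (12,G3,2), (13,G1,3), (14,G3,4), (16,G3,5.5), (16,G4,5.5), (17,G2,7.5), (17,G3,7.5), (18,G1,9.5), (18,G4,9.5), (22,G1,11.5), (22,G4,11.5), (24,G2,13), (26,G2,14), (29,G2,15.5), (29,G4,15.5), (30,G4,17)
Step 2: Sum ranks within each group.
R_1 = 24 (n_1 = 3)
R_2 = 50 (n_2 = 4)
R_3 = 20 (n_3 = 5)
R_4 = 59 (n_4 = 5)
Step 3: H = 12/(N(N+1)) * sum(R_i^2/n_i) - 3(N+1)
     = 12/(17*18) * (24^2/3 + 50^2/4 + 20^2/5 + 59^2/5) - 3*18
     = 0.039216 * 1593.2 - 54
     = 8.478431.
Step 4: Ties present; correction factor C = 1 - 30/(17^3 - 17) = 0.993873. Corrected H = 8.478431 / 0.993873 = 8.530703.
Step 5: Under H0, H ~ chi^2(3); p-value = 0.036227.
Step 6: alpha = 0.1. reject H0.

H = 8.5307, df = 3, p = 0.036227, reject H0.


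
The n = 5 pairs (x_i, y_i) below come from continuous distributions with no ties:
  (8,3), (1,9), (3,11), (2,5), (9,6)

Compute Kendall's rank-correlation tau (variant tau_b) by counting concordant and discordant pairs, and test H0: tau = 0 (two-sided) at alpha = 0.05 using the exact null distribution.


Step 1: Enumerate the 10 unordered pairs (i,j) with i<j and classify each by sign(x_j-x_i) * sign(y_j-y_i).
  (1,2):dx=-7,dy=+6->D; (1,3):dx=-5,dy=+8->D; (1,4):dx=-6,dy=+2->D; (1,5):dx=+1,dy=+3->C
  (2,3):dx=+2,dy=+2->C; (2,4):dx=+1,dy=-4->D; (2,5):dx=+8,dy=-3->D; (3,4):dx=-1,dy=-6->C
  (3,5):dx=+6,dy=-5->D; (4,5):dx=+7,dy=+1->C
Step 2: C = 4, D = 6, total pairs = 10.
Step 3: tau = (C - D)/(n(n-1)/2) = (4 - 6)/10 = -0.200000.
Step 4: Exact two-sided p-value (enumerate n! = 120 permutations of y under H0): p = 0.816667.
Step 5: alpha = 0.05. fail to reject H0.

tau_b = -0.2000 (C=4, D=6), p = 0.816667, fail to reject H0.


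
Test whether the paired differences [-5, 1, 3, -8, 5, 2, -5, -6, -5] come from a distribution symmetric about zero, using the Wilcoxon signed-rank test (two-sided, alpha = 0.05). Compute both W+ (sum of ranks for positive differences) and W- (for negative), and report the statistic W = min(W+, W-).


Step 1: Drop any zero differences (none here) and take |d_i|.
|d| = [5, 1, 3, 8, 5, 2, 5, 6, 5]
Step 2: Midrank |d_i| (ties get averaged ranks).
ranks: |5|->5.5, |1|->1, |3|->3, |8|->9, |5|->5.5, |2|->2, |5|->5.5, |6|->8, |5|->5.5
Step 3: Attach original signs; sum ranks with positive sign and with negative sign.
W+ = 1 + 3 + 5.5 + 2 = 11.5
W- = 5.5 + 9 + 5.5 + 8 + 5.5 = 33.5
(Check: W+ + W- = 45 should equal n(n+1)/2 = 45.)
Step 4: Test statistic W = min(W+, W-) = 11.5.
Step 5: Ties in |d|, so use the tie-corrected normal approximation.
        E[W] = n(n+1)/4 = 9*10/4 = 22.5.
        Tie groups: |d|=5 (t=4); sum(t^3 - t) = 60.
        Var[W] = n(n+1)(2n+1)/24 - sum(t^3-t)/48 = 1710/24 - 60/48 = 70.
        z = (W - E[W]) / sqrt(Var[W]) = (11.5 - 22.5) / 8.3666 = -1.3148.
        Two-sided p = 2*Phi(z) = 0.188593.
Step 6: alpha = 0.05. fail to reject H0.

W+ = 11.5, W- = 33.5, W = min = 11.5, p = 0.188593, fail to reject H0.


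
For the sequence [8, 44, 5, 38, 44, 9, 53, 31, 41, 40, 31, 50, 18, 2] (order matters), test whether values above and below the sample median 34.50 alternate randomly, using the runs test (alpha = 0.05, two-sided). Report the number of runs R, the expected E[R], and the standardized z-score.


Step 1: Compute median = 34.50; label A = above, B = below.
Labels in order: BABAABABAABABB  (n_A = 7, n_B = 7)
Step 2: Count runs R = 11.
Step 3: Under H0 (random ordering), E[R] = 2*n_A*n_B/(n_A+n_B) + 1 = 2*7*7/14 + 1 = 8.0000.
        Var[R] = 2*n_A*n_B*(2*n_A*n_B - n_A - n_B) / ((n_A+n_B)^2 * (n_A+n_B-1)) = 8232/2548 = 3.2308.
        SD[R] = 1.7974.
Step 4: Continuity-corrected z = (R - 0.5 - E[R]) / SD[R] = (11 - 0.5 - 8.0000) / 1.7974 = 1.3909.
Step 5: Two-sided p-value via normal approximation = 2*(1 - Phi(|z|)) = 0.164264.
Step 6: alpha = 0.05. fail to reject H0.

R = 11, z = 1.3909, p = 0.164264, fail to reject H0.
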